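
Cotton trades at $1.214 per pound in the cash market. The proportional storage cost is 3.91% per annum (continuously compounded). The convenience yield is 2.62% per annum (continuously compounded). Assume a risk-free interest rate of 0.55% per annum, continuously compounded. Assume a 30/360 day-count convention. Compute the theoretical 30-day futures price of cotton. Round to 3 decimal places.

Net carry = r + u − y = 0.0055 + 0.0391 − 0.0262 = 0.0184
F = S·e^((r+u−y)T) = 1.214 · e^(0.0184 × 30/360) = 1.214 · e^0.001533
= 1.214 × 1.001534 = $1.216 per pound

$1.216 per pound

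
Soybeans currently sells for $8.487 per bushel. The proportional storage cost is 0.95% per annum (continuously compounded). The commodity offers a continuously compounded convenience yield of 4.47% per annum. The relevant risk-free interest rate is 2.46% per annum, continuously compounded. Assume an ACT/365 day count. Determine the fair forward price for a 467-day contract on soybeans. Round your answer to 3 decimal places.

Net carry = r + u − y = 0.0246 + 0.0095 − 0.0447 = -0.0106
F = S·e^((r+u−y)T) = 8.487 · e^(-0.0106 × 467/365) = 8.487 · e^-0.013562
= 8.487 × 0.986530 = $8.373 per bushel

$8.373 per bushel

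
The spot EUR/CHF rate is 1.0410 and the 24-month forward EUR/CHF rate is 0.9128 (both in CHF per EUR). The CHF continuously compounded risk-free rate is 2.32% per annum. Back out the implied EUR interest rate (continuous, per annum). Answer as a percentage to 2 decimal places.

F = S·e^((r_CHF − r_EUR)T) ⇒ r_EUR = r_CHF − ln(F/S)/T
ln(0.9128/1.0410) = -0.131420; /(24/12) = -0.065710
r_EUR = 0.0232 + 0.065710 = 0.088910
r_EUR = 8.89%

8.89%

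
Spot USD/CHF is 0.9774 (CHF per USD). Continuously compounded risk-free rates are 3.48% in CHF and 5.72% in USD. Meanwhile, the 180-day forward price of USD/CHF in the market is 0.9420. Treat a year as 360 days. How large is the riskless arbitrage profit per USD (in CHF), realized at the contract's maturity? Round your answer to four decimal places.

0.0245 per USD (in CHF)

Fair forward: F* = S·e^(carry·T), with carry = (r_CHF − r_USD) = 0.0348 − 0.0572 = -0.0224
F* = 0.9774 · e^(-0.0224 × 180/360) = 0.9774 · e^-0.011200 = 0.9774 × 0.988862 = 0.9665
Market 0.9420 < fair 0.9665: forward underpriced → reverse cash-and-carry (short spot, go long the forward).
At maturity, profit = |F_mkt − F*| = |0.9420 − 0.9665| = 0.0245 per USD (in CHF)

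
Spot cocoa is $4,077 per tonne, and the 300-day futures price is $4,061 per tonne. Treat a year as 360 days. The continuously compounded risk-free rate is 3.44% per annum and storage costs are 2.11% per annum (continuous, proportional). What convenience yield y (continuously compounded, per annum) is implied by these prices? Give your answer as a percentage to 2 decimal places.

6.02%

F = S·e^((r+u−y)T) ⇒ (r+u−y) = ln(F/S)/T
ln(4061/4077) = -0.003932; /T ⇒ -0.004718
y = r + u − ln(F/S)/T = 0.0344 + 0.0211 + 0.004718 = 0.060218
y = 6.02%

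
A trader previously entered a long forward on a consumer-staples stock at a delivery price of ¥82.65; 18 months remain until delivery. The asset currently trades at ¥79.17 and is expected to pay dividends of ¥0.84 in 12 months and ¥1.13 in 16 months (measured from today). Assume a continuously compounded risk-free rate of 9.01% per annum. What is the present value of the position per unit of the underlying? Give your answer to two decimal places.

¥5.20

PV(remaining dividends) I = 0.84·e^(−0.0901·12/12) + 1.13·e^(−0.0901·16/12) = 1.7697
Current forward F = (S − I)·e^(rT) = (79.17 − 1.7697)·e^(0.0901·18/12) = 77.4003 × 1.144708 = 88.6007
Value (long) = (F − K)·e^(−rT) = (88.6007 − 82.65) × 0.873585 = 5.1984
Value = ¥5.20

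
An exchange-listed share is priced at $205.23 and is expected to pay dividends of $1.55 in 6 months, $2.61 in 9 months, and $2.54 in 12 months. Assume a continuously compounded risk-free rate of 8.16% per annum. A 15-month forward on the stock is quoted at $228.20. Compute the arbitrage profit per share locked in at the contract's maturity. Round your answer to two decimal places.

PV(dividends) I = 1.55·e^(−0.0816·6/12) + 2.61·e^(−0.0816·9/12) + 2.54·e^(−0.0816·12/12) = 6.2841
Fair forward F* = (S − I)·e^(rT) = (205.23 − 6.2841)·e^0.102000 = 198.9459 × 1.107383 = 220.3093
Market $228.20 > fair 220.3093: forward overpriced → cash-and-carry (borrow at r, buy the stock and collect the dividends, short the forward).
Profit at T = |F_mkt − F*| = |228.20 − 220.3093| = $7.89 per share

$7.89 per share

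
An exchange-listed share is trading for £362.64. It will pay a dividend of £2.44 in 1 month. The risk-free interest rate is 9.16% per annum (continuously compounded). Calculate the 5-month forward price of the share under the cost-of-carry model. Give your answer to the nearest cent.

PV(dividends) I = 2.44·e^(−0.0916·1/12)
I = 2.4214
F = (S − I)·e^(rT) = (362.64 − 2.4214) · e^(0.0916·5/12)
= 360.2186 · e^0.038167 = 360.2186 × 1.038905 = £374.23

£374.23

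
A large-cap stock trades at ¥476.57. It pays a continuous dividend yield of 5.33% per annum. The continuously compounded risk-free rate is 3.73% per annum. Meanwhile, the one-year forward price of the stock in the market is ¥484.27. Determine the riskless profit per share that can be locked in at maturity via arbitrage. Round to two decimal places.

¥15.26 per share

Fair forward: F* = S·e^(carry·T), with carry = (r − q) = 0.0373 − 0.0533 = -0.0160
F* = 476.57 · e^(-0.0160 × 12/12) = 476.57 · e^-0.016000 = 476.57 × 0.984127 = ¥469.0054
Market ¥484.27 > fair ¥469.0054: forward overpriced → cash-and-carry (buy spot, short the forward).
At maturity, profit = |F_mkt − F*| = |484.27 − 469.0054| = ¥15.26 per share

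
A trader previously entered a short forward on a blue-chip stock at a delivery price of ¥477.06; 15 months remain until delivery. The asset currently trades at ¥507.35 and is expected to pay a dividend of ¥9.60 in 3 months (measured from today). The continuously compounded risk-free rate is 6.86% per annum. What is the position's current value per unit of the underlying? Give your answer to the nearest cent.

-¥60.06

PV(remaining dividends) I = 9.60·e^(−0.0686·3/12) = 9.4368
Current forward F = (S − I)·e^(rT) = (507.35 − 9.4368)·e^(0.0686·15/12) = 497.9132 × 1.089534 = 542.4934
Value (long) = (F − K)·e^(−rT) = (542.4934 − 477.06) × 0.917824 = 60.0563
Short position value = −(long value) = -¥60.06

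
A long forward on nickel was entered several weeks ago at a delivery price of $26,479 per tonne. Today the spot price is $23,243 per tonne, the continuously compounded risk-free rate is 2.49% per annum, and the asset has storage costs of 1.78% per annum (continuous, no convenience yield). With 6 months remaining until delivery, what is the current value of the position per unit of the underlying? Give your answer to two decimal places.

-$2700.59 per tonne

Current fair forward for the remaining 6 months: F = S·e^((r + u)·T), (r + u) = 0.0249 + 0.0178 = 0.0427
F = 23243 · e^(0.0427 × 6/12) = 23243 × 1.02157954 = 23744.5732
Value of long forward = (F − K)·e^(−rT) = (23744.5732 − 26479) · e^(−0.0249·6/12)
= -2734.4268 × 0.98762718 = -2700.59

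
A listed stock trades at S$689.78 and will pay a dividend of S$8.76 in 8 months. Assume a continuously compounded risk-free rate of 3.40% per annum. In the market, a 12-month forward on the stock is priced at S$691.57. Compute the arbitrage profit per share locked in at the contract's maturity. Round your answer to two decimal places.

S$13.21 per share

PV(dividends) I = 8.76·e^(−0.0340·8/12) = 8.5637
Fair forward F* = (S − I)·e^(rT) = (689.78 − 8.5637)·e^0.034000 = 681.2163 × 1.034585 = 704.7762
Market S$691.57 < fair 704.7762: forward underpriced → reverse cash-and-carry (short the stock, invest proceeds at r, pay the dividends, go long the forward).
Profit at T = |F_mkt − F*| = |691.57 − 704.7762| = S$13.21 per share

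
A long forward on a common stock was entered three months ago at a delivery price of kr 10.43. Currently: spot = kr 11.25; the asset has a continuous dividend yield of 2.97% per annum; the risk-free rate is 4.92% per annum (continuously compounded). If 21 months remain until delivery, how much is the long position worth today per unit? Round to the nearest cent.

kr 1.11

Current fair forward for the remaining 21 months: F = S·e^((r − q)·T), (r − q) = 0.0492 − 0.0297 = 0.0195
F = 11.25 · e^(0.0195 × 21/12) = 11.25 × 1.034714 = 11.6405
Value of long forward = (F − K)·e^(−rT) = (11.6405 − 10.43) · e^(−0.0492·21/12)
= 1.2105 × 0.917502 = 1.11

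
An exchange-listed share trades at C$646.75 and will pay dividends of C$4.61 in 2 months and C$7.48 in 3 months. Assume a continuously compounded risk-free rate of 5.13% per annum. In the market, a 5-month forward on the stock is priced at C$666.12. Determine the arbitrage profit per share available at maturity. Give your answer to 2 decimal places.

C$17.61 per share

PV(dividends) I = 4.61·e^(−0.0513·2/12) + 7.48·e^(−0.0513·3/12) = 11.9554
Fair forward F* = (S − I)·e^(rT) = (646.75 − 11.9554)·e^0.021375 = 634.7946 × 1.021605 = 648.5093
Market C$666.12 > fair 648.5093: forward overpriced → cash-and-carry (borrow at r, buy the stock and collect the dividends, short the forward).
Profit at T = |F_mkt − F*| = |666.12 − 648.5093| = C$17.61 per share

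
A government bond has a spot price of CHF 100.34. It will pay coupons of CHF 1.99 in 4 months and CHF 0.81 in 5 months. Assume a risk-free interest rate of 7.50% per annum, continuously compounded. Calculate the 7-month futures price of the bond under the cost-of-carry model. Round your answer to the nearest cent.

CHF 101.98

PV(coupons) I = 1.99·e^(−0.0750·4/12) + 0.81·e^(−0.0750·5/12)
I = 1.9409 + 0.7851 = 2.7260
F = (S − I)·e^(rT) = (100.34 − 2.7260) · e^(0.0750·7/12)
= 97.6140 · e^0.043750 = 97.6140 × 1.044721 = CHF 101.98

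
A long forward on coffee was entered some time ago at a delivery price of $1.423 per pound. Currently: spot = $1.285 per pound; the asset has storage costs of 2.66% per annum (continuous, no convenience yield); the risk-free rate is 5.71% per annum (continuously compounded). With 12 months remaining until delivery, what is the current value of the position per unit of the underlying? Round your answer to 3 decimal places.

-$0.024 per pound

Current fair forward for the remaining 12 months: F = S·e^((r + u)·T), (r + u) = 0.0571 + 0.0266 = 0.0837
F = 1.285 · e^(0.0837 × 12/12) = 1.285 × 1.087303 = 1.3972
Value of long forward = (F − K)·e^(−rT) = (1.3972 − 1.423) · e^(−0.0571·12/12)
= -0.0258 × 0.944500 = -0.024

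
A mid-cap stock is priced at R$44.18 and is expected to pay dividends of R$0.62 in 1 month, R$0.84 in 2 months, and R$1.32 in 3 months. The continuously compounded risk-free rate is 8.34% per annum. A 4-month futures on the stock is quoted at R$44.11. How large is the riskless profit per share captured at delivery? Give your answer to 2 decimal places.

PV(dividends) I = 0.62·e^(−0.0834·1/12) + 0.84·e^(−0.0834·2/12) + 1.32·e^(−0.0834·3/12) = 2.7369
Fair futures F* = (S − I)·e^(rT) = (44.18 − 2.7369)·e^0.027800 = 41.4431 × 1.028190 = 42.6114
Market R$44.11 > fair 42.6114: forward overpriced → cash-and-carry (borrow at r, buy the stock and collect the dividends, short the forward).
Profit at T = |F_mkt − F*| = |44.11 − 42.6114| = R$1.50 per share

R$1.50 per share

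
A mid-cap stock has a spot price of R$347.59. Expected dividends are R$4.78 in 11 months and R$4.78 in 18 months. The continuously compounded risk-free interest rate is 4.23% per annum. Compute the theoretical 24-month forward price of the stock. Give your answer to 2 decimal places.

PV(dividends) I = 4.78·e^(−0.0423·11/12) + 4.78·e^(−0.0423·18/12)
I = 4.5982 + 4.4861 = 9.0843
F = (S − I)·e^(rT) = (347.59 − 9.0843) · e^(0.0423·24/12)
= 338.5057 · e^0.084600 = 338.5057 × 1.088282 = R$368.39

R$368.39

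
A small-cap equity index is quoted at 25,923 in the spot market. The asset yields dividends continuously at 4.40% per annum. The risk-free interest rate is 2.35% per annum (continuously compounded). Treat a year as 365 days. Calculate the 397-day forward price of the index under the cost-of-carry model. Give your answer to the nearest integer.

F = S·e^((r − q)T) = 25923 · e^((0.0235 − 0.0440) × 397/365)
= 25923 · e^-0.022297 = 25923 × 0.977950
F = 25,351

25,351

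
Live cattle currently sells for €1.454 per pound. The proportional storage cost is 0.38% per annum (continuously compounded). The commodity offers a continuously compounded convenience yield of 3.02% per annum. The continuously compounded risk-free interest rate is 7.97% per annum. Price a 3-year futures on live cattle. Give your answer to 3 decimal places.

€1.706 per pound

Net carry = r + u − y = 0.0797 + 0.0038 − 0.0302 = 0.0533
F = S·e^((r+u−y)T) = 1.454 · e^(0.0533 × 3) = 1.454 · e^0.159900
= 1.454 × 1.173394 = €1.706 per pound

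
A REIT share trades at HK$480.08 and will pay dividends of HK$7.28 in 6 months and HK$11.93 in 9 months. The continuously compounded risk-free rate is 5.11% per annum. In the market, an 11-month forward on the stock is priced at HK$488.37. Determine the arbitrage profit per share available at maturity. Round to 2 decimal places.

PV(dividends) I = 7.28·e^(−0.0511·6/12) + 11.93·e^(−0.0511·9/12) = 18.5778
Fair forward F* = (S − I)·e^(rT) = (480.08 − 18.5778)·e^0.046842 = 461.5022 × 1.047956 = 483.6340
Market HK$488.37 > fair 483.6340: forward overpriced → cash-and-carry (borrow at r, buy the stock and collect the dividends, short the forward).
Profit at T = |F_mkt − F*| = |488.37 − 483.6340| = HK$4.74 per share

HK$4.74 per share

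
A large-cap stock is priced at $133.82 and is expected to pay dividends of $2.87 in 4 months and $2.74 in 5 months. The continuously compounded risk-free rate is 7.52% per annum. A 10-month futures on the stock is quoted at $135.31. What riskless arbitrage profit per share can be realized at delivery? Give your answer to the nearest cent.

$1.36 per share

PV(dividends) I = 2.87·e^(−0.0752·4/12) + 2.74·e^(−0.0752·5/12) = 5.4544
Fair futures F* = (S − I)·e^(rT) = (133.82 − 5.4544)·e^0.062667 = 128.3656 × 1.064672 = 136.6673
Market $135.31 < fair 136.6673: forward underpriced → reverse cash-and-carry (short the stock, invest proceeds at r, pay the dividends, go long the forward).
Profit at T = |F_mkt − F*| = |135.31 − 136.6673| = $1.36 per share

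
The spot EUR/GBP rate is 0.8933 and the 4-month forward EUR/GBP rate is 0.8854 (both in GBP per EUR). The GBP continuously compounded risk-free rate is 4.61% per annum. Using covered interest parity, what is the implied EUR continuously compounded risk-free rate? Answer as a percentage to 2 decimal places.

7.27%

F = S·e^((r_GBP − r_EUR)T) ⇒ r_EUR = r_GBP − ln(F/S)/T
ln(0.8854/0.8933) = -0.008883; /(4/12) = -0.026649
r_EUR = 0.0461 + 0.026649 = 0.072749
r_EUR = 7.27%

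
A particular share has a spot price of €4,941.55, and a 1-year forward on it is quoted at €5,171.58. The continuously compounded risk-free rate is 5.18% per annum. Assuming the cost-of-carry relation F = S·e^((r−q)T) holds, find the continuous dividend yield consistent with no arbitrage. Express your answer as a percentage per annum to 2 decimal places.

0.63%

From F = S·e^((r−q)T): (r − q) = ln(F/S)/T
ln(5171.58/4941.55) = ln(1.046550) = 0.045499
(r − q) = 0.045499 / (12/12) = 0.045499
q = r − ln(F/S)/T = 0.0518 − 0.045499 = 0.006301
q = 0.63%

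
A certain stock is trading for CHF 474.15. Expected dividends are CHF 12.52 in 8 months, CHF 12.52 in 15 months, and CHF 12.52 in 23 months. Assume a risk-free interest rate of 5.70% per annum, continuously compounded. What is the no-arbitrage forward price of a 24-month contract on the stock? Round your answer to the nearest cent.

CHF 492.25

PV(dividends) I = 12.52·e^(−0.0570·8/12) + 12.52·e^(−0.0570·15/12) + 12.52·e^(−0.0570·23/12)
I = 12.0532 + 11.6590 + 11.2243 = 34.9365
F = (S − I)·e^(rT) = (474.15 − 34.9365) · e^(0.0570·24/12)
= 439.2135 · e^0.114000 = 439.2135 × 1.120752 = CHF 492.25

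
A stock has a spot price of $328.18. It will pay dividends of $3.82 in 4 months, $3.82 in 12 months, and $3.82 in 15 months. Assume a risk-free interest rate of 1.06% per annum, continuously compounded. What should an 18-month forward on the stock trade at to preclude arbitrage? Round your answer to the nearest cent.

PV(dividends) I = 3.82·e^(−0.0106·4/12) + 3.82·e^(−0.0106·12/12) + 3.82·e^(−0.0106·15/12)
I = 3.8065 + 3.7797 + 3.7697 = 11.3559
F = (S − I)·e^(rT) = (328.18 − 11.3559) · e^(0.0106·18/12)
= 316.8241 · e^0.015900 = 316.8241 × 1.016027 = $321.90

$321.90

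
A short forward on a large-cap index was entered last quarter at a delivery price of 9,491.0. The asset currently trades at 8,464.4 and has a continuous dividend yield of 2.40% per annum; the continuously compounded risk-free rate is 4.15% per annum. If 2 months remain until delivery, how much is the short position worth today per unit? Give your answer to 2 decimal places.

994.97

Current fair forward for the remaining 2 months: F = S·e^((r − q)·T), (r − q) = 0.0415 − 0.0240 = 0.0175
F = 8464.4 · e^(0.0175 × 2/12) = 8464.4 × 1.00292092 = 8489.1238
Value of long forward = (F − K)·e^(−rT) = (8489.1238 − 9491.0) · e^(−0.0415·2/12)
= -1001.8762 × 0.99310720 = -994.97
Short position value = −(long value) = 994.97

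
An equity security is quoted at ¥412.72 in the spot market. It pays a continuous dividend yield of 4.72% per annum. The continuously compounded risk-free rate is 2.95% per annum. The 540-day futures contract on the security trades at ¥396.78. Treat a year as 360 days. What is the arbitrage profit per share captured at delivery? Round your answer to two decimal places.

Fair futures: F* = S·e^(carry·T), with carry = (r − q) = 0.0295 − 0.0472 = -0.0177
F* = 412.72 · e^(-0.0177 × 540/360) = 412.72 · e^-0.026550 = 412.72 × 0.973799 = ¥401.9063
Market ¥396.78 < fair ¥401.9063: forward underpriced → reverse cash-and-carry (short spot, go long the forward).
At maturity, profit = |F_mkt − F*| = |396.78 − 401.9063| = ¥5.13 per share

¥5.13 per share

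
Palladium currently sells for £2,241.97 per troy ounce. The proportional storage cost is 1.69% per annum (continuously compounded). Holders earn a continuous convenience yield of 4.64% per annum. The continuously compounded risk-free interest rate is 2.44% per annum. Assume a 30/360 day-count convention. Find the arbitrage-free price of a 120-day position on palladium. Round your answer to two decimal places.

Net carry = r + u − y = 0.0244 + 0.0169 − 0.0464 = -0.0051
F = S·e^((r+u−y)T) = 2241.97 · e^(-0.0051 × 120/360) = 2241.97 · e^-0.00170000
= 2241.97 × 0.99830144 = £2,238.16 per troy ounce

£2,238.16 per troy ounce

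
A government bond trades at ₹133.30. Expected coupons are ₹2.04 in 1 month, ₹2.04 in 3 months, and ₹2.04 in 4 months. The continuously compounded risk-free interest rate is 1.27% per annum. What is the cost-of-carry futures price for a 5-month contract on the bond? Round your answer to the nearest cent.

₹127.87

PV(coupons) I = 2.04·e^(−0.0127·1/12) + 2.04·e^(−0.0127·3/12) + 2.04·e^(−0.0127·4/12)
I = 2.0378 + 2.0335 + 2.0314 = 6.1027
F = (S − I)·e^(rT) = (133.30 − 6.1027) · e^(0.0127·5/12)
= 127.1973 · e^0.005292 = 127.1973 × 1.005306 = ₹127.87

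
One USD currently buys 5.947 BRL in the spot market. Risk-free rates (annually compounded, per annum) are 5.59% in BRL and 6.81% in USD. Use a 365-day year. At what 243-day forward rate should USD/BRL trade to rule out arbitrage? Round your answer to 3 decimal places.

5.902

By covered interest parity, F = S · (1+r_BRL)^T / (1+r_USD)^T
= 5.947 × 1.036876 / 1.044837 = 5.947 × 0.992381
F = 5.902 BRL per USD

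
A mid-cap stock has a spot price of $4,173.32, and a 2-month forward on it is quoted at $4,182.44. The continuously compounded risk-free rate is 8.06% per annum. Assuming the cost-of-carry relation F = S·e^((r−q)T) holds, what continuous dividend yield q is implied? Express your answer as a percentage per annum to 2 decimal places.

From F = S·e^((r−q)T): (r − q) = ln(F/S)/T
ln(4182.44/4173.32) = ln(1.002185) = 0.002183
(r − q) = 0.002183 / (2/12) = 0.013098
q = r − ln(F/S)/T = 0.0806 − 0.013098 = 0.067502
q = 6.75%

6.75%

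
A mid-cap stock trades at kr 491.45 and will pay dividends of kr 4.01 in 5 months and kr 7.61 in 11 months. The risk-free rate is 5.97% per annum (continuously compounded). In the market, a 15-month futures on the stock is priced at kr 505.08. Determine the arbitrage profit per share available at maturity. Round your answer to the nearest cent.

PV(dividends) I = 4.01·e^(−0.0597·5/12) + 7.61·e^(−0.0597·11/12) = 11.1162
Fair futures F* = (S − I)·e^(rT) = (491.45 − 11.1162)·e^0.074625 = 480.3338 × 1.077480 = 517.5501
Market kr 505.08 < fair 517.5501: forward underpriced → reverse cash-and-carry (short the stock, invest proceeds at r, pay the dividends, go long the forward).
Profit at T = |F_mkt − F*| = |505.08 − 517.5501| = kr 12.47 per share

kr 12.47 per share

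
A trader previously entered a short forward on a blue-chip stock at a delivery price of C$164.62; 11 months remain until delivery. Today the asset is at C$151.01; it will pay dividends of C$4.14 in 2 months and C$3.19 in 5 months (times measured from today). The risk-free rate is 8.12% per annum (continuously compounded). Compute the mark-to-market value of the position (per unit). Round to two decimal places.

PV(remaining dividends) I = 4.14·e^(−0.0812·2/12) + 3.19·e^(−0.0812·5/12) = 7.1682
Current forward F = (S − I)·e^(rT) = (151.01 − 7.1682)·e^(0.0812·11/12) = 143.8418 × 1.077274 = 154.9570
Value (long) = (F − K)·e^(−rT) = (154.9570 − 164.62) × 0.928269 = -8.9699
Short position value = −(long value) = C$8.97

C$8.97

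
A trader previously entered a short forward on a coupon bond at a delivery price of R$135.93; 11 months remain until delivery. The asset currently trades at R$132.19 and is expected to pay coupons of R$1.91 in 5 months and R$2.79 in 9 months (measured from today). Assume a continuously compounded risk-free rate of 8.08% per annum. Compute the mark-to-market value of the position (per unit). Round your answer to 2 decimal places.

-R$1.49

PV(remaining coupons) I = 1.91·e^(−0.0808·5/12) + 2.79·e^(−0.0808·9/12) = 4.4727
Current forward F = (S − I)·e^(rT) = (132.19 − 4.4727)·e^(0.0808·11/12) = 127.7173 × 1.076879 = 137.5361
Value (long) = (F − K)·e^(−rT) = (137.5361 − 135.93) × 0.928610 = 1.4914
Short position value = −(long value) = -R$1.49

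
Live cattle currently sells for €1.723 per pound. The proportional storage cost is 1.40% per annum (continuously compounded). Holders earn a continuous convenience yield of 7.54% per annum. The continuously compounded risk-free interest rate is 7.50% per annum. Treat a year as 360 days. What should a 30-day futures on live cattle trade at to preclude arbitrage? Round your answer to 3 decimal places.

€1.725 per pound

Net carry = r + u − y = 0.0750 + 0.0140 − 0.0754 = 0.0136
F = S·e^((r+u−y)T) = 1.723 · e^(0.0136 × 30/360) = 1.723 · e^0.001133
= 1.723 × 1.001134 = €1.725 per pound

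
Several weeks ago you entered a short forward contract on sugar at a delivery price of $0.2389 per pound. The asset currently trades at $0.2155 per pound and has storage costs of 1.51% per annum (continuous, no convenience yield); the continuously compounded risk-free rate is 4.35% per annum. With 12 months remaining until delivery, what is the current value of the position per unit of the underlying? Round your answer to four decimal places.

Current fair forward for the remaining 12 months: F = S·e^((r + u)·T), (r + u) = 0.0435 + 0.0151 = 0.0586
F = 0.2155 · e^(0.0586 × 12/12) = 0.2155 × 1.060351 = 0.2285
Value of long forward = (F − K)·e^(−rT) = (0.2285 − 0.2389) · e^(−0.0435·12/12)
= -0.0104 × 0.957433 = -0.0100
Short position value = −(long value) = $0.0100

$0.0100 per pound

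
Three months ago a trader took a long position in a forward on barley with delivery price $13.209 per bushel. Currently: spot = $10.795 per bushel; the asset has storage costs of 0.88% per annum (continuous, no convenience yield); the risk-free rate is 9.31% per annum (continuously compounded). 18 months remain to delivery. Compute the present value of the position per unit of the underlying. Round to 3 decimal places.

-$0.549 per bushel

Current fair forward for the remaining 18 months: F = S·e^((r + u)·T), (r + u) = 0.0931 + 0.0088 = 0.1019
F = 10.795 · e^(0.1019 × 18/12) = 10.795 × 1.165150 = 12.5778
Value of long forward = (F − K)·e^(−rT) = (12.5778 − 13.209) · e^(−0.0931·18/12)
= -0.6312 × 0.869663 = -0.549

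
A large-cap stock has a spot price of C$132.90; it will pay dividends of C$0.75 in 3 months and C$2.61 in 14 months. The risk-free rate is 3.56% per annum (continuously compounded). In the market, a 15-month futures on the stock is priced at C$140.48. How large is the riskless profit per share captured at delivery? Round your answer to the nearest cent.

PV(dividends) I = 0.75·e^(−0.0356·3/12) + 2.61·e^(−0.0356·14/12) = 3.2472
Fair futures F* = (S − I)·e^(rT) = (132.90 − 3.2472)·e^0.044500 = 129.6528 × 1.045505 = 135.5527
Market C$140.48 > fair 135.5527: forward overpriced → cash-and-carry (borrow at r, buy the stock and collect the dividends, short the forward).
Profit at T = |F_mkt − F*| = |140.48 − 135.5527| = C$4.93 per share

C$4.93 per share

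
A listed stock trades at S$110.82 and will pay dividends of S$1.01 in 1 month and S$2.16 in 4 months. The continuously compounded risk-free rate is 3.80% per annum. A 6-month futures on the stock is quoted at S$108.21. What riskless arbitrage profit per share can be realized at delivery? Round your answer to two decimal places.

S$1.54 per share

PV(dividends) I = 1.01·e^(−0.0380·1/12) + 2.16·e^(−0.0380·4/12) = 3.1396
Fair futures F* = (S − I)·e^(rT) = (110.82 − 3.1396)·e^0.019000 = 107.6804 × 1.019182 = 109.7459
Market S$108.21 < fair 109.7459: forward underpriced → reverse cash-and-carry (short the stock, invest proceeds at r, pay the dividends, go long the forward).
Profit at T = |F_mkt − F*| = |108.21 − 109.7459| = S$1.54 per share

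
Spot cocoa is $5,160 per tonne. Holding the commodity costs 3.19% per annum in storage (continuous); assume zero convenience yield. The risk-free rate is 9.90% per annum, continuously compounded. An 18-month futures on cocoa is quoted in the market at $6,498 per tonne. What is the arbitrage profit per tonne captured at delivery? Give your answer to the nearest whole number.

$219 per tonne

Fair futures: F* = S·e^(carry·T), with carry = (r + u) = 0.0990 + 0.0319 = 0.1309
F* = 5160 · e^(0.1309 × 18/12) = 5160 · e^0.196350 = 5160 × 1.216953 = $6279.4775
Market $6498 > fair $6279.4775: forward overpriced → cash-and-carry (buy spot, short the forward).
At maturity, profit = |F_mkt − F*| = |6498 − 6279.4775| = $219 per tonne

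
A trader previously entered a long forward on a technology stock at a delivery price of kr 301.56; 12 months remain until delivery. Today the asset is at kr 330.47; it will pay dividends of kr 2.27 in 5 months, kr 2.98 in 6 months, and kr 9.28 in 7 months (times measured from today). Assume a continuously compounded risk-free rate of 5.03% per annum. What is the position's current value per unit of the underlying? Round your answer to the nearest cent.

PV(remaining dividends) I = 2.27·e^(−0.0503·5/12) + 2.98·e^(−0.0503·6/12) + 9.28·e^(−0.0503·7/12) = 14.1406
Current forward F = (S − I)·e^(rT) = (330.47 − 14.1406)·e^(0.0503·12/12) = 316.3294 × 1.051587 = 332.6479
Value (long) = (F − K)·e^(−rT) = (332.6479 − 301.56) × 0.950944 = 29.5629
Value = kr 29.56

kr 29.56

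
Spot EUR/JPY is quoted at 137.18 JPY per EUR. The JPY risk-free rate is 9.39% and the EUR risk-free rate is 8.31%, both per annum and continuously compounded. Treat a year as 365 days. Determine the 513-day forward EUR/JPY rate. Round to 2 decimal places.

139.28

F = S·e^((r_JPY − r_EUR)T) = 137.18 · e^((0.0939 − 0.0831) × 513/365)
= 137.18 · e^0.015179 = 137.18 × 1.015295
F = 139.28 JPY per EUR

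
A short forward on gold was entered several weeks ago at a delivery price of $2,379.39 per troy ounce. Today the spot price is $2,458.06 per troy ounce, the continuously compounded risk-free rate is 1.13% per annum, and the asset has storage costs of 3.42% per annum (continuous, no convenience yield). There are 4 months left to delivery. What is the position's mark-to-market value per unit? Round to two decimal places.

-$115.80 per troy ounce

Current fair forward for the remaining 4 months: F = S·e^((r + u)·T), (r + u) = 0.0113 + 0.0342 = 0.0455
F = 2458.06 · e^(0.0455 × 4/12) = 2458.06 × 1.01528226 = 2495.6247
Value of long forward = (F − K)·e^(−rT) = (2495.6247 − 2379.39) · e^(−0.0113·4/12)
= 116.2347 × 0.99624042 = 115.80
Short position value = −(long value) = -$115.80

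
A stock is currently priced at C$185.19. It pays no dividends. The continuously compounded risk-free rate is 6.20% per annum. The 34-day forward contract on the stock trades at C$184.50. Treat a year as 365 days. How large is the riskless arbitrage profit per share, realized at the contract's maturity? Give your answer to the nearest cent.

C$1.76 per share

Fair forward: F* = S·e^(carry·T), with carry = r = 0.0620
F* = 185.19 · e^(0.0620 × 34/365) = 185.19 · e^0.005775 = 185.19 × 1.005792 = C$186.2626
Market C$184.50 < fair C$186.2626: forward underpriced → reverse cash-and-carry (short spot, go long the forward).
At maturity, profit = |F_mkt − F*| = |184.50 − 186.2626| = C$1.76 per share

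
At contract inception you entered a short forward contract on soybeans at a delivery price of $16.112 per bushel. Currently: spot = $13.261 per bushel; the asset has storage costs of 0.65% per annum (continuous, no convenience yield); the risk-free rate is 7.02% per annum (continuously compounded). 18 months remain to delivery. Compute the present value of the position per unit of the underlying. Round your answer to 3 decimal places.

Current fair forward for the remaining 18 months: F = S·e^((r + u)·T), (r + u) = 0.0702 + 0.0065 = 0.0767
F = 13.261 · e^(0.0767 × 18/12) = 13.261 × 1.121930 = 14.8779
Value of long forward = (F − K)·e^(−rT) = (14.8779 − 16.112) · e^(−0.0702·18/12)
= -1.2341 × 0.900054 = -1.111
Short position value = −(long value) = $1.111

$1.111 per bushel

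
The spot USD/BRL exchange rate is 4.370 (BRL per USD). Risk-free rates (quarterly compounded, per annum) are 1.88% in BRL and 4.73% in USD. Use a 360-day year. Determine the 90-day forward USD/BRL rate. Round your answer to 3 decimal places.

By covered interest parity, F = S · (1+r_BRL/4)^(4T) / (1+r_USD/4)^(4T)
= 4.370 × 1.004700 / 1.011825 = 4.370 × 0.992958
F = 4.339 BRL per USD

4.339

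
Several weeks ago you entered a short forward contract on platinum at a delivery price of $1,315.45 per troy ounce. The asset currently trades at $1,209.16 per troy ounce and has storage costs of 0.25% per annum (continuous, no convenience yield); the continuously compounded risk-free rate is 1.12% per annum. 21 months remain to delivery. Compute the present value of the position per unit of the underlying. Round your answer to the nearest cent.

Current fair forward for the remaining 21 months: F = S·e^((r + u)·T), (r + u) = 0.0112 + 0.0025 = 0.0137
F = 1209.16 · e^(0.0137 × 21/12) = 1209.16 × 1.02426471 = 1238.4999
Value of long forward = (F − K)·e^(−rT) = (1238.4999 − 1315.45) · e^(−0.0112·21/12)
= -76.9501 × 0.98059083 = -75.46
Short position value = −(long value) = $75.46

$75.46 per troy ounce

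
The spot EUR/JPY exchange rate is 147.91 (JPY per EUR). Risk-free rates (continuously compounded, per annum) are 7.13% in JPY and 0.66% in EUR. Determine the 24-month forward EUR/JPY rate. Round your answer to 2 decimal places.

F = S·e^((r_JPY − r_EUR)T) = 147.91 · e^((0.0713 − 0.0066) × 24/12)
= 147.91 · e^0.129400 = 147.91 × 1.138145
F = 168.34 JPY per EUR

168.34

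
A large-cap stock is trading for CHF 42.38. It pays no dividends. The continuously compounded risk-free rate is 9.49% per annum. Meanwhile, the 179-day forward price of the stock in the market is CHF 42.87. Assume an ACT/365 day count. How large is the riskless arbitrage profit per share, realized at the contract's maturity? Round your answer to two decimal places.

CHF 1.53 per share

Fair forward: F* = S·e^(carry·T), with carry = r = 0.0949
F* = 42.38 · e^(0.0949 × 179/365) = 42.38 · e^0.046540 = 42.38 × 1.047640 = CHF 44.3990
Market CHF 42.87 < fair CHF 44.3990: forward underpriced → reverse cash-and-carry (short spot, go long the forward).
At maturity, profit = |F_mkt − F*| = |42.87 − 44.3990| = CHF 1.53 per share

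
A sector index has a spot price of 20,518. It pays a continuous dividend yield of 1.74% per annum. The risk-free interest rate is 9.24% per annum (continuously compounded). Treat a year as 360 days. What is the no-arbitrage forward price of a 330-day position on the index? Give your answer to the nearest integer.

21,978

F = S·e^((r − q)T) = 20518 · e^((0.0924 − 0.0174) × 330/360)
= 20518 · e^0.068750 = 20518 × 1.071168
F = 21,978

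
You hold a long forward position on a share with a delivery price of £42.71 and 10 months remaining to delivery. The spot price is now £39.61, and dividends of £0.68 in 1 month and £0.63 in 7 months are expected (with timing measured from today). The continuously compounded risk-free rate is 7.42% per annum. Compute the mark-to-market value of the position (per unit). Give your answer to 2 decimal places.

-£1.82

PV(remaining dividends) I = 0.68·e^(−0.0742·1/12) + 0.63·e^(−0.0742·7/12) = 1.2791
Current forward F = (S − I)·e^(rT) = (39.61 − 1.2791)·e^(0.0742·10/12) = 38.3309 × 1.063785 = 40.7758
Value (long) = (F − K)·e^(−rT) = (40.7758 − 42.71) × 0.940040 = -1.8182
Value = -£1.82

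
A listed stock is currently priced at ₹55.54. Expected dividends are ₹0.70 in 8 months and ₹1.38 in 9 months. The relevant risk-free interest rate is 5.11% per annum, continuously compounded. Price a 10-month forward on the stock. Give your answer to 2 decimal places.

₹55.86

PV(dividends) I = 0.70·e^(−0.0511·8/12) + 1.38·e^(−0.0511·9/12)
I = 0.6766 + 1.3281 = 2.0047
F = (S − I)·e^(rT) = (55.54 − 2.0047) · e^(0.0511·10/12)
= 53.5353 · e^0.042583 = 53.5353 × 1.043503 = ₹55.86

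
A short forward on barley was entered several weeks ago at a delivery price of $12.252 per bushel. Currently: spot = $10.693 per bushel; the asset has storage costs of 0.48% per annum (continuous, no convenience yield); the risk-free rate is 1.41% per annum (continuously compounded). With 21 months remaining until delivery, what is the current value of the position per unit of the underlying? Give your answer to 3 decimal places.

$1.170 per bushel

Current fair forward for the remaining 21 months: F = S·e^((r + u)·T), (r + u) = 0.0141 + 0.0048 = 0.0189
F = 10.693 · e^(0.0189 × 21/12) = 10.693 × 1.033628 = 11.0526
Value of long forward = (F − K)·e^(−rT) = (11.0526 − 12.252) · e^(−0.0141·21/12)
= -1.1994 × 0.975627 = -1.170
Short position value = −(long value) = $1.170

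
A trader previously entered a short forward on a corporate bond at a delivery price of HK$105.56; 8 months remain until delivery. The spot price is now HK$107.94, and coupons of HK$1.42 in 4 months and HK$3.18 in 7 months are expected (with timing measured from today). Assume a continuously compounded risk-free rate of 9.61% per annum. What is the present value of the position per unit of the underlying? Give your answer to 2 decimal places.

PV(remaining coupons) I = 1.42·e^(−0.0961·4/12) + 3.18·e^(−0.0961·7/12) = 4.3819
Current forward F = (S − I)·e^(rT) = (107.94 − 4.3819)·e^(0.0961·8/12) = 103.5581 × 1.066163 = 110.4098
Value (long) = (F − K)·e^(−rT) = (110.4098 − 105.56) × 0.937942 = 4.5488
Short position value = −(long value) = -HK$4.55

-HK$4.55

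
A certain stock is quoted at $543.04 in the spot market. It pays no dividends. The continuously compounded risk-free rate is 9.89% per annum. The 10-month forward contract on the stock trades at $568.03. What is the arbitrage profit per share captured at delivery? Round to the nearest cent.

Fair forward: F* = S·e^(carry·T), with carry = r = 0.0989
F* = 543.04 · e^(0.0989 × 10/12) = 543.04 · e^0.082417 = 543.04 × 1.085909 = $589.6920
Market $568.03 < fair $589.6920: forward underpriced → reverse cash-and-carry (short spot, go long the forward).
At maturity, profit = |F_mkt − F*| = |568.03 − 589.6920| = $21.66 per share

$21.66 per share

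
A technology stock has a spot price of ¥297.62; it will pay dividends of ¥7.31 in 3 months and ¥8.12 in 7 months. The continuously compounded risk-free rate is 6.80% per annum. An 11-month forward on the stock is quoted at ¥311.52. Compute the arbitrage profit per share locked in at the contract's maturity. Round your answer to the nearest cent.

¥10.71 per share

PV(dividends) I = 7.31·e^(−0.0680·3/12) + 8.12·e^(−0.0680·7/12) = 14.9910
Fair forward F* = (S − I)·e^(rT) = (297.62 − 14.9910)·e^0.062333 = 282.6290 × 1.064317 = 300.8068
Market ¥311.52 > fair 300.8068: forward overpriced → cash-and-carry (borrow at r, buy the stock and collect the dividends, short the forward).
Profit at T = |F_mkt − F*| = |311.52 − 300.8068| = ¥10.71 per share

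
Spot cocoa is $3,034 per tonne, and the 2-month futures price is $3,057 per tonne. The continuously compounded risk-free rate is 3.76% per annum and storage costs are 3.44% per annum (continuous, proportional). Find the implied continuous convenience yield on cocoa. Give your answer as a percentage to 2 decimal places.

F = S·e^((r+u−y)T) ⇒ (r+u−y) = ln(F/S)/T
ln(3057/3034) = 0.007552; /T ⇒ 0.045312
y = r + u − ln(F/S)/T = 0.0376 + 0.0344 − 0.045312 = 0.026688
y = 2.67%

2.67%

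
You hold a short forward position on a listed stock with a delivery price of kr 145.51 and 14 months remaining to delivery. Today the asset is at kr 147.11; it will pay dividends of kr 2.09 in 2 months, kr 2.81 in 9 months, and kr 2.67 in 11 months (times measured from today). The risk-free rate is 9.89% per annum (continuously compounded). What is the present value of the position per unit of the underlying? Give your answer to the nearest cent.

-kr 10.35

PV(remaining dividends) I = 2.09·e^(−0.0989·2/12) + 2.81·e^(−0.0989·9/12) + 2.67·e^(−0.0989·11/12) = 7.1035
Current forward F = (S − I)·e^(rT) = (147.11 − 7.1035)·e^(0.0989·14/12) = 140.0065 × 1.122304 = 157.1299
Value (long) = (F − K)·e^(−rT) = (157.1299 − 145.51) × 0.891025 = 10.3536
Short position value = −(long value) = -kr 10.35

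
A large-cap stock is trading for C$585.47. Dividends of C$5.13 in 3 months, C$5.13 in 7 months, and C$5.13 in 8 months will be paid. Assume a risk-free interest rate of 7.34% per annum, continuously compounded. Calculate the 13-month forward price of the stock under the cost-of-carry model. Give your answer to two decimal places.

C$617.86

PV(dividends) I = 5.13·e^(−0.0734·3/12) + 5.13·e^(−0.0734·7/12) + 5.13·e^(−0.0734·8/12)
I = 5.0367 + 4.9150 + 4.8850 = 14.8367
F = (S − I)·e^(rT) = (585.47 − 14.8367) · e^(0.0734·13/12)
= 570.6333 · e^0.079517 = 570.6333 × 1.082764 = C$617.86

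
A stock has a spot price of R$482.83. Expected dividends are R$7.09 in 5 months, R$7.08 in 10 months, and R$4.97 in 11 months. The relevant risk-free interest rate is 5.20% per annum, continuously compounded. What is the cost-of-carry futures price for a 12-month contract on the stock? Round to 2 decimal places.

PV(dividends) I = 7.09·e^(−0.0520·5/12) + 7.08·e^(−0.0520·10/12) + 4.97·e^(−0.0520·11/12)
I = 6.9380 + 6.7798 + 4.7387 = 18.4565
F = (S − I)·e^(rT) = (482.83 − 18.4565) · e^(0.0520·12/12)
= 464.3735 · e^0.052000 = 464.3735 × 1.053376 = R$489.16

R$489.16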